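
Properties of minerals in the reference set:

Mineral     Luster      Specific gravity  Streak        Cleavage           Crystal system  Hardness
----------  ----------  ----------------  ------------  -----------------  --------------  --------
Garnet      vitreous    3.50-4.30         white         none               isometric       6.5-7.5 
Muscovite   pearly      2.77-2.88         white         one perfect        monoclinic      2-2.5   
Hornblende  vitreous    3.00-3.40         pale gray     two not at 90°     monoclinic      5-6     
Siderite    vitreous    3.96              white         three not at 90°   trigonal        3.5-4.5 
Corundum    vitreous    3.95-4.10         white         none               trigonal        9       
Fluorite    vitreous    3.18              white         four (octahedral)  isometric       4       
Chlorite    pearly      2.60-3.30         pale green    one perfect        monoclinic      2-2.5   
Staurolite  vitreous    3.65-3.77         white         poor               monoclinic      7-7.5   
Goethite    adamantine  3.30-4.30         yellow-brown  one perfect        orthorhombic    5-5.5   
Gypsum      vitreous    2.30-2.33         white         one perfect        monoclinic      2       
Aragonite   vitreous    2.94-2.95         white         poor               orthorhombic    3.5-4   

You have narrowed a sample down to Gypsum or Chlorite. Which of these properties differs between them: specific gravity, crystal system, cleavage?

specific gravity

Specific gravity: Gypsum 2.30-2.33, Chlorite 2.60-3.30 — these differ.
Crystal system: both monoclinic — shared.
Cleavage: both one perfect — shared.
Specific gravity is the diagnostic property here.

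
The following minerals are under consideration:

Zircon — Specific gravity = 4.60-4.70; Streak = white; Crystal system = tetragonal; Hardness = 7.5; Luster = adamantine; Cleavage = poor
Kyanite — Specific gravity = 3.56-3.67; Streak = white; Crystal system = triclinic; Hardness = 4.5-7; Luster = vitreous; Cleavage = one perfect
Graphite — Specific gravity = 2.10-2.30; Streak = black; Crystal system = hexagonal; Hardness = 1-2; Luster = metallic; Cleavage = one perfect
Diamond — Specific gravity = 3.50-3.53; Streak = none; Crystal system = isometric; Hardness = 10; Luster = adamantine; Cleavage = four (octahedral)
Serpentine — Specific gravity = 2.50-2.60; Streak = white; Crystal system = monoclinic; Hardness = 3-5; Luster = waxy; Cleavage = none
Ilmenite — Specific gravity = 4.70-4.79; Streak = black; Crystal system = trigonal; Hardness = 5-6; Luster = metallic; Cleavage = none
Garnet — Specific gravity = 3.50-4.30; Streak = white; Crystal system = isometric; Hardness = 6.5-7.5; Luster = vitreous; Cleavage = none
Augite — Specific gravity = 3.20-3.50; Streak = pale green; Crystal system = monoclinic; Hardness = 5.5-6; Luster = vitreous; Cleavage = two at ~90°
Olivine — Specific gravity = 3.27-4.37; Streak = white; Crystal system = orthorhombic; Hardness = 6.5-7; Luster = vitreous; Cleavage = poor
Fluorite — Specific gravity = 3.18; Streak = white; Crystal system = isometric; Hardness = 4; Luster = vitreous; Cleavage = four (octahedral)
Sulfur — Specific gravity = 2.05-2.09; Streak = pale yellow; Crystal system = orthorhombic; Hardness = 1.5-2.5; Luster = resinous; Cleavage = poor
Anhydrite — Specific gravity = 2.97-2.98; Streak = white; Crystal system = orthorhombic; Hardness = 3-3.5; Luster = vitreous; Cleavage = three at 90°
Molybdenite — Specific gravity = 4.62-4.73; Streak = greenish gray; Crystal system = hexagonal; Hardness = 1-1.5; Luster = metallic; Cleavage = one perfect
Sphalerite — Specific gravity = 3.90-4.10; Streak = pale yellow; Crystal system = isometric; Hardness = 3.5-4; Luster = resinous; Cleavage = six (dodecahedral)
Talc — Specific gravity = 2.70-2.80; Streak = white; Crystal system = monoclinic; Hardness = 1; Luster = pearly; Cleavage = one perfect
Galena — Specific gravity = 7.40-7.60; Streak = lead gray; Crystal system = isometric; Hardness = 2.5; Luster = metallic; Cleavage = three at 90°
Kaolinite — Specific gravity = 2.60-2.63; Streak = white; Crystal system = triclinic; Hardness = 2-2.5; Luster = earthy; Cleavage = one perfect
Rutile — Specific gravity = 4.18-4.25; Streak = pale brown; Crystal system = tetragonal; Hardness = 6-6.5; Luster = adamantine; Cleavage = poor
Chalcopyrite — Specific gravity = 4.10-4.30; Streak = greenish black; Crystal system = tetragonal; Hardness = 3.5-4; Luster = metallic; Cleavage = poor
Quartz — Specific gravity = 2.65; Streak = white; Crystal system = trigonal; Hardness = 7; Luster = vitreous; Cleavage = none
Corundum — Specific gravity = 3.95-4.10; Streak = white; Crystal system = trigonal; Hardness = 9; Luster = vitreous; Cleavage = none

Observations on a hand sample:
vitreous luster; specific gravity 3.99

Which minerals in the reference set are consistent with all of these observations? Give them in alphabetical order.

Vitreous luster — Kyanite, Garnet, Augite, Olivine, Fluorite, Anhydrite, Quartz, Corundum remain.
Specific gravity 3.99 — only Garnet, Olivine, Corundum remain.
Consistent with every observation: Corundum, Garnet, Olivine.

Corundum, Garnet, Olivine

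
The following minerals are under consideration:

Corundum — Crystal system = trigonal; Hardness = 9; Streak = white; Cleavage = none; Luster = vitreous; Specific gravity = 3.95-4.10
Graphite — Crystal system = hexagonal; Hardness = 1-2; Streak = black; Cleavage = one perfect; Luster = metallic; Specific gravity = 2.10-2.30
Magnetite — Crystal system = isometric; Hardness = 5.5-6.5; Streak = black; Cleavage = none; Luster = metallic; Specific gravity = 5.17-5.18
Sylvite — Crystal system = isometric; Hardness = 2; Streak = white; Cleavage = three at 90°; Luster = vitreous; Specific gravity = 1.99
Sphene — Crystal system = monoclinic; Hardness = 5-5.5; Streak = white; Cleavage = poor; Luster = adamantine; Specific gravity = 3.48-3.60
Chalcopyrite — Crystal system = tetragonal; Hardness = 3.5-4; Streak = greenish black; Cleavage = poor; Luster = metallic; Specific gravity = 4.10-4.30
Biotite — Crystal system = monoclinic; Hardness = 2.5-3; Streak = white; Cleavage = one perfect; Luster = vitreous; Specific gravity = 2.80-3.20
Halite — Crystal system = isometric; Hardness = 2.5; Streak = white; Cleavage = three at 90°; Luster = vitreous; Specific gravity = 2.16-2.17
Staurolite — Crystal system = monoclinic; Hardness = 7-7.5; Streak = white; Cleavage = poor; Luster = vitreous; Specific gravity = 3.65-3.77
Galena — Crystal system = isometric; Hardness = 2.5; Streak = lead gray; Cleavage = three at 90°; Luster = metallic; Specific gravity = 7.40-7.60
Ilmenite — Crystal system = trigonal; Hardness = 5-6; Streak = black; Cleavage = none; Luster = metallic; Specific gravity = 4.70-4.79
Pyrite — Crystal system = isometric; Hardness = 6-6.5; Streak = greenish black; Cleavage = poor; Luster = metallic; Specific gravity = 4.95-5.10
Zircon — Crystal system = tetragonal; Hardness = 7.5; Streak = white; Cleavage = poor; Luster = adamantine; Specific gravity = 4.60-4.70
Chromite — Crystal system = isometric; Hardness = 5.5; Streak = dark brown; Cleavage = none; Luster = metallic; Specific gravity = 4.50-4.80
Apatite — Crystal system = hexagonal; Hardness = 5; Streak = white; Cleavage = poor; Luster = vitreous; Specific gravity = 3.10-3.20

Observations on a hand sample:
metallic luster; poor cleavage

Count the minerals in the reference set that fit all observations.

Metallic luster: Graphite, Magnetite, Chalcopyrite, Galena, Ilmenite, Pyrite, Chromite remain.
Poor cleavage: Chalcopyrite, Pyrite remain.
Consistent with every observation: Chalcopyrite, Pyrite.
That is 2 minerals.

2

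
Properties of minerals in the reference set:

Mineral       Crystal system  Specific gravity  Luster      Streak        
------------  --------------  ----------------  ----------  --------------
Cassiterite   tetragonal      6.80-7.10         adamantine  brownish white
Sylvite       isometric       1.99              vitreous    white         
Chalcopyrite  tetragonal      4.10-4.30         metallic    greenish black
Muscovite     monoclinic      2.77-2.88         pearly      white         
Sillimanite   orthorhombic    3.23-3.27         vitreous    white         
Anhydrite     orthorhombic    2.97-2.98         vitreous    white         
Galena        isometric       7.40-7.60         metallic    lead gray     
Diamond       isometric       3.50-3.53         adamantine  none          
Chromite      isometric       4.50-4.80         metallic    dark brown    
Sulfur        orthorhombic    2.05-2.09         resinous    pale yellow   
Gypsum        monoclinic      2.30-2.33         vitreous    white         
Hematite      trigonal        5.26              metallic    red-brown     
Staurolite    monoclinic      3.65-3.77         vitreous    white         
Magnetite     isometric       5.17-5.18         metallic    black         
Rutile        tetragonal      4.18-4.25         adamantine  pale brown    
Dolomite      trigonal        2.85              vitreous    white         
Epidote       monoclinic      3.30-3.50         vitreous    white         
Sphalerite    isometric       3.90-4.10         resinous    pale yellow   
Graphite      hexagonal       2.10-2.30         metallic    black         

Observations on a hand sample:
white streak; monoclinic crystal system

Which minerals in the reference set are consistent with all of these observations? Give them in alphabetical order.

Epidote, Gypsum, Muscovite, Staurolite

White streak: only Sylvite, Muscovite, Sillimanite, Anhydrite, Gypsum, Staurolite, Dolomite, Epidote remain.
Monoclinic crystal system is inconsistent with Sylvite, Sillimanite, Anhydrite, Dolomite.
Remaining candidates: Epidote, Gypsum, Muscovite, Staurolite.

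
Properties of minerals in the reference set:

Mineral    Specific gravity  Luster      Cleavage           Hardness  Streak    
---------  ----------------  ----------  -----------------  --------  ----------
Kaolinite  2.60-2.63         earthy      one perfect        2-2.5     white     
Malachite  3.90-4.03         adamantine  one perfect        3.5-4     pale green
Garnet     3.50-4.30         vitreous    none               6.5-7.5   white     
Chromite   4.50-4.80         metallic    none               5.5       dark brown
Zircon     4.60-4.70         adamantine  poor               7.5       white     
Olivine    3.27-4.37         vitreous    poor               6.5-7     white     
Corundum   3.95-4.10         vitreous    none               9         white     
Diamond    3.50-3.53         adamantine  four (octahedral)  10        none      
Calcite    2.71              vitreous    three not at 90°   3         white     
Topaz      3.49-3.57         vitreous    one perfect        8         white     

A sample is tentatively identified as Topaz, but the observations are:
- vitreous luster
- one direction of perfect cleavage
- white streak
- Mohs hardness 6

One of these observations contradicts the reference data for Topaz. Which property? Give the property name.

hardness

Vitreous luster: Topaz has vitreous luster — within range.
One direction of perfect cleavage: Topaz has cleavage one perfect — within range.
White streak: Topaz has white streak — within range.
Mohs hardness 6: Topaz has hardness 8 — does not match.
Only the hardness is inconsistent.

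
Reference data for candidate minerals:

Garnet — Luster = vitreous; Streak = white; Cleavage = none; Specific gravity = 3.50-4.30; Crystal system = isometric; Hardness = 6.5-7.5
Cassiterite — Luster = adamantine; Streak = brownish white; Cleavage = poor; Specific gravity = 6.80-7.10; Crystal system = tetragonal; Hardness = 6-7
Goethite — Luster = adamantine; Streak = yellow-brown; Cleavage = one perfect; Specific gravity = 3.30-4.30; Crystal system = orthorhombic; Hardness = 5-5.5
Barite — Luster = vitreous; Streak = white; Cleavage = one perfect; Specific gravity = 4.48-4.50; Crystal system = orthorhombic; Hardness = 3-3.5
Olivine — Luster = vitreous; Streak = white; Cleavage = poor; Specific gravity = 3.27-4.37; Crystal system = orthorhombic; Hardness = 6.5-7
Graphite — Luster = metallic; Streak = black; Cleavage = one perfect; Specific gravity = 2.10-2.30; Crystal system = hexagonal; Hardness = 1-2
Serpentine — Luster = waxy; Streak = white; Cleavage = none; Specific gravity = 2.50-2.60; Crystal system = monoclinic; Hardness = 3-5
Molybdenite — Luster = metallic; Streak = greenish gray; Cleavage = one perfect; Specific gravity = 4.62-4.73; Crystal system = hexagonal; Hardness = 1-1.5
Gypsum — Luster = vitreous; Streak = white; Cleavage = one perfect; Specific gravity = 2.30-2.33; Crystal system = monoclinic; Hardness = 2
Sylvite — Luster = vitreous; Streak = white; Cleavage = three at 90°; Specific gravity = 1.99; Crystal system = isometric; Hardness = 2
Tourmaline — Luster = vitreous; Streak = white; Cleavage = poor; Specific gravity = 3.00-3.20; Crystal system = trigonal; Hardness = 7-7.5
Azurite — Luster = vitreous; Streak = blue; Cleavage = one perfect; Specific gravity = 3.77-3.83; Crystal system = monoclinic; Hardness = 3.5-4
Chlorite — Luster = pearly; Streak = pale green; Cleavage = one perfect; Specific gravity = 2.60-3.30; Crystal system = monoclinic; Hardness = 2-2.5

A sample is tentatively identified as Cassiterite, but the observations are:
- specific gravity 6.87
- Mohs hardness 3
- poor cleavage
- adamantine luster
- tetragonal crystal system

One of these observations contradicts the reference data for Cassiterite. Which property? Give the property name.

hardness

Specific gravity 6.87: Cassiterite has SG 6.80-7.10 — matches.
Mohs hardness 3: Cassiterite has hardness 6-7 — inconsistent.
Poor cleavage: Cassiterite has cleavage poor — matches.
Adamantine luster: Cassiterite has adamantine luster — matches.
Tetragonal crystal system: Cassiterite has tetragonal system — matches.
Everything matches except the hardness.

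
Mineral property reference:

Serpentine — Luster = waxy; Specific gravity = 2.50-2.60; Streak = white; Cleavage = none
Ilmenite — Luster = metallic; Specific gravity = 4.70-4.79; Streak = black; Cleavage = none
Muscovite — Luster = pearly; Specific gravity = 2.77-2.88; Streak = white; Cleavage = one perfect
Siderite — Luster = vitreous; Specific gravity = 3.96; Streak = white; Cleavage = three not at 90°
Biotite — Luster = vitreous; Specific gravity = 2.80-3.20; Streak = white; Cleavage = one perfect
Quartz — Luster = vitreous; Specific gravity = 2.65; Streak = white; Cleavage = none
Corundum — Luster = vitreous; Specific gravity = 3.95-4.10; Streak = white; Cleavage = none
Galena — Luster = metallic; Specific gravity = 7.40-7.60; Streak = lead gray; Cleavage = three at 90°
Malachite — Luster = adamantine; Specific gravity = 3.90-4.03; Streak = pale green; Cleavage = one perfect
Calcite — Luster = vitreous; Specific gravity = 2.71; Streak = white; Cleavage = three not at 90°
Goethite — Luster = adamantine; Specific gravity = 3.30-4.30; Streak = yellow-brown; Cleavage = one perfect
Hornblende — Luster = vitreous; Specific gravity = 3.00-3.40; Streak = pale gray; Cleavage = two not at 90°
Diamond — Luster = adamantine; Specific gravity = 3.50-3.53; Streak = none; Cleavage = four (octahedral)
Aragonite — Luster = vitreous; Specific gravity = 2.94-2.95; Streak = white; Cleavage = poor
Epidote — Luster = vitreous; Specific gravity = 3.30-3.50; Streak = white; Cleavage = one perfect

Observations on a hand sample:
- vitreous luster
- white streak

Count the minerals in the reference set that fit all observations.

7

Vitreous luster: leaves Siderite, Biotite, Quartz, Corundum, Calcite, Hornblende, Aragonite, Epidote.
White streak rules out Hornblende.
The minerals that satisfy all observations are Aragonite, Biotite, Calcite, Corundum, Epidote, Quartz, Siderite.
That is 7 minerals.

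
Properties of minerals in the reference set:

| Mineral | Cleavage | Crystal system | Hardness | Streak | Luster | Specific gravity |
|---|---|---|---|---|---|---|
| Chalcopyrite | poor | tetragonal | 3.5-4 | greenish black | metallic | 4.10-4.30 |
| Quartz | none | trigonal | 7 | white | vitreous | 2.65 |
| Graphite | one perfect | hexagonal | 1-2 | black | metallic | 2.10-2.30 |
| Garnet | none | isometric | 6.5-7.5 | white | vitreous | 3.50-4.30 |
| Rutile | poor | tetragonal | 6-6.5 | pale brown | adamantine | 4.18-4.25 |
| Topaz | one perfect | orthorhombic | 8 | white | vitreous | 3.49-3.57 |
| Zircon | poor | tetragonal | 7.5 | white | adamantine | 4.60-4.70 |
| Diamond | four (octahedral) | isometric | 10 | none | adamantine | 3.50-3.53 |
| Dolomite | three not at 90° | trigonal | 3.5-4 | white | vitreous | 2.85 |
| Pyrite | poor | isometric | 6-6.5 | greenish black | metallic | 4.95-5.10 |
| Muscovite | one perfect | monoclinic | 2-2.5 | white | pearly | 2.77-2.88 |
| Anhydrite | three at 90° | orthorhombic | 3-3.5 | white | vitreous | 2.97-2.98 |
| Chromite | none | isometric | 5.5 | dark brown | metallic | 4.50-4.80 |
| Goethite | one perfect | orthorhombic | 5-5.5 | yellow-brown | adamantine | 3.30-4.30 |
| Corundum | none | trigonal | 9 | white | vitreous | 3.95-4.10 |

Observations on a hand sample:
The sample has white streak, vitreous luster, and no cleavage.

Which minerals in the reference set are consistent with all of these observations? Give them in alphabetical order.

Corundum, Garnet, Quartz

White streak — leaves Quartz, Garnet, Topaz, Zircon, Dolomite, Muscovite, Anhydrite, Corundum.
Vitreous luster is inconsistent with Zircon, Muscovite.
No cleavage rules out Topaz, Dolomite, Anhydrite.
Remaining candidates: Corundum, Garnet, Quartz.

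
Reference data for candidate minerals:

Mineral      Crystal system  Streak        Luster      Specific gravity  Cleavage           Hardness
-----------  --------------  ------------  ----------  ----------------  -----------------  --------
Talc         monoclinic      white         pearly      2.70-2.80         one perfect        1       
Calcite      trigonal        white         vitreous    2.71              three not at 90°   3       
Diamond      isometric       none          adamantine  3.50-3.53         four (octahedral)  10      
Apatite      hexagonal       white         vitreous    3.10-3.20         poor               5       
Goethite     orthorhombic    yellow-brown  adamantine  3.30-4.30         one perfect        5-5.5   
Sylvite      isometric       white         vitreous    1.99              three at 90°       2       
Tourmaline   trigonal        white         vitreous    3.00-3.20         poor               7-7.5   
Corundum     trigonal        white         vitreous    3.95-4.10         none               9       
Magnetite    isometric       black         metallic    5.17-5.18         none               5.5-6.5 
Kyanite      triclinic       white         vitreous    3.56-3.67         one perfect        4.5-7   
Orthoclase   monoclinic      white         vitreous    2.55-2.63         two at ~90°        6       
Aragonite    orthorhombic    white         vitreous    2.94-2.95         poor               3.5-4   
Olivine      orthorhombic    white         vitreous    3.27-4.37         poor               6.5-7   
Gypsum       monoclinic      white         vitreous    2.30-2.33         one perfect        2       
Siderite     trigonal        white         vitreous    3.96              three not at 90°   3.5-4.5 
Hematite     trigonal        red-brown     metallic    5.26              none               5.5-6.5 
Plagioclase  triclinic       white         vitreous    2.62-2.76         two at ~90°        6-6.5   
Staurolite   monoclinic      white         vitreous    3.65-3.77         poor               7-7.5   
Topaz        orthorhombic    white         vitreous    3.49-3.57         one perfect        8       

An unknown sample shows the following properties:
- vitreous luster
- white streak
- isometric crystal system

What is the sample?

Sylvite

Vitreous luster is inconsistent with Talc, Diamond, Goethite, Magnetite, Hematite.
White streak — all remaining candidates fit.
Isometric crystal system — narrows the field to Sylvite.
The only mineral consistent with every observation is Sylvite.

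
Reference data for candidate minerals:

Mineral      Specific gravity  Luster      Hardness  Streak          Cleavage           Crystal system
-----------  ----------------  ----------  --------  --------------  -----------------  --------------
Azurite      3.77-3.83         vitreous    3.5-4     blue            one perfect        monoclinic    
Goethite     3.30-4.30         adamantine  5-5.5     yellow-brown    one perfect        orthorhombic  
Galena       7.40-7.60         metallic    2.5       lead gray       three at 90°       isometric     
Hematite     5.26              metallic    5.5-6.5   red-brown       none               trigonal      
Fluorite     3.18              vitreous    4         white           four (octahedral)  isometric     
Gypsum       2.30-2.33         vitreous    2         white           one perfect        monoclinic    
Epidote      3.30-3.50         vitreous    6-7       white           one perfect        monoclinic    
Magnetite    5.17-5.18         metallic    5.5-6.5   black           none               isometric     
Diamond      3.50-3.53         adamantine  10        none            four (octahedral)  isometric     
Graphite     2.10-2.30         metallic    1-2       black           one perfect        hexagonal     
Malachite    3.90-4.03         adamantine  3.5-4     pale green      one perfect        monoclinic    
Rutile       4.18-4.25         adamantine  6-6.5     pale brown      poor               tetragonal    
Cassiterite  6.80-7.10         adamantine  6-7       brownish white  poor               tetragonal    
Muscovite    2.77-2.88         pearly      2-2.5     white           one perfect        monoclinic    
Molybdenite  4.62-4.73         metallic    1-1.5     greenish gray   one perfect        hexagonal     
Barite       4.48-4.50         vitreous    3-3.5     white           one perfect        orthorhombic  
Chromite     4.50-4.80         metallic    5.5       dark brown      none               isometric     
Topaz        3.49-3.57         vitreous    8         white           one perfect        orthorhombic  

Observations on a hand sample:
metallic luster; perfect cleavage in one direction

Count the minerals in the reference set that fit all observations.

2

Metallic luster — leaves Galena, Hematite, Magnetite, Graphite, Molybdenite, Chromite.
Perfect cleavage in one direction — leaves Graphite, Molybdenite.
Remaining candidates: Graphite, Molybdenite.
That is 2 minerals.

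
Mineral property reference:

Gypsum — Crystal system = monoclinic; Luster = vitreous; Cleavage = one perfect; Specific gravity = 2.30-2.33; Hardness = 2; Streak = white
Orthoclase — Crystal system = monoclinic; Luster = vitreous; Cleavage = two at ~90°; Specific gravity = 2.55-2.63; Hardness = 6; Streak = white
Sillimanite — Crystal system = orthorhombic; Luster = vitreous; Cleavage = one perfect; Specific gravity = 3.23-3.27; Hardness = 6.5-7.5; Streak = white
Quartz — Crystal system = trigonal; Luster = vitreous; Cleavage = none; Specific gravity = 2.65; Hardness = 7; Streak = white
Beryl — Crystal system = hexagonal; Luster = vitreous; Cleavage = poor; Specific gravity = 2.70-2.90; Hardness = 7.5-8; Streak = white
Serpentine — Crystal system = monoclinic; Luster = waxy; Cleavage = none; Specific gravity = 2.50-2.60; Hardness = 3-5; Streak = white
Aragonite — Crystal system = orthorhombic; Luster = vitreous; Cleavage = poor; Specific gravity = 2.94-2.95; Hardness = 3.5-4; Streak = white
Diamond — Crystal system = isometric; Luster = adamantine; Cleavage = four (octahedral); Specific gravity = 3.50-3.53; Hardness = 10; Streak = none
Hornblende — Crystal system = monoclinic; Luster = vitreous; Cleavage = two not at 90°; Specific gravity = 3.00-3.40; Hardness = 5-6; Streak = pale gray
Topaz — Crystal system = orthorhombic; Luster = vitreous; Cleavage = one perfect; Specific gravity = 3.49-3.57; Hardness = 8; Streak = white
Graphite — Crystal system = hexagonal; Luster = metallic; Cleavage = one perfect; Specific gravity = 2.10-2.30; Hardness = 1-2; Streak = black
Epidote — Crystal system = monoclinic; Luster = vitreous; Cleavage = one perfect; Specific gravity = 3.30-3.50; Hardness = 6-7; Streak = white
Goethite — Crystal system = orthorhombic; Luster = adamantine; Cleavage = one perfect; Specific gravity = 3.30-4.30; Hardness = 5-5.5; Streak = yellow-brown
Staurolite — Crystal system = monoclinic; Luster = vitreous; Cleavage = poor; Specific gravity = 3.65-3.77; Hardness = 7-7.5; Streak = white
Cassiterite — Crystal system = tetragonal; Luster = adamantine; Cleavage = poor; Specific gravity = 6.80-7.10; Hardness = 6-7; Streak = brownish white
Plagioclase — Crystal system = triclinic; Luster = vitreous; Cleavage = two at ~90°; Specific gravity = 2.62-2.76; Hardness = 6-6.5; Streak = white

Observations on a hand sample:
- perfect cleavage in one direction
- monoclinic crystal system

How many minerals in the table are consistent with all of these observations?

Perfect cleavage in one direction: Gypsum, Sillimanite, Topaz, Graphite, Epidote, Goethite remain.
Monoclinic crystal system: narrows the field to Gypsum, Epidote.
Consistent with every observation: Epidote, Gypsum.
That is 2 minerals.

2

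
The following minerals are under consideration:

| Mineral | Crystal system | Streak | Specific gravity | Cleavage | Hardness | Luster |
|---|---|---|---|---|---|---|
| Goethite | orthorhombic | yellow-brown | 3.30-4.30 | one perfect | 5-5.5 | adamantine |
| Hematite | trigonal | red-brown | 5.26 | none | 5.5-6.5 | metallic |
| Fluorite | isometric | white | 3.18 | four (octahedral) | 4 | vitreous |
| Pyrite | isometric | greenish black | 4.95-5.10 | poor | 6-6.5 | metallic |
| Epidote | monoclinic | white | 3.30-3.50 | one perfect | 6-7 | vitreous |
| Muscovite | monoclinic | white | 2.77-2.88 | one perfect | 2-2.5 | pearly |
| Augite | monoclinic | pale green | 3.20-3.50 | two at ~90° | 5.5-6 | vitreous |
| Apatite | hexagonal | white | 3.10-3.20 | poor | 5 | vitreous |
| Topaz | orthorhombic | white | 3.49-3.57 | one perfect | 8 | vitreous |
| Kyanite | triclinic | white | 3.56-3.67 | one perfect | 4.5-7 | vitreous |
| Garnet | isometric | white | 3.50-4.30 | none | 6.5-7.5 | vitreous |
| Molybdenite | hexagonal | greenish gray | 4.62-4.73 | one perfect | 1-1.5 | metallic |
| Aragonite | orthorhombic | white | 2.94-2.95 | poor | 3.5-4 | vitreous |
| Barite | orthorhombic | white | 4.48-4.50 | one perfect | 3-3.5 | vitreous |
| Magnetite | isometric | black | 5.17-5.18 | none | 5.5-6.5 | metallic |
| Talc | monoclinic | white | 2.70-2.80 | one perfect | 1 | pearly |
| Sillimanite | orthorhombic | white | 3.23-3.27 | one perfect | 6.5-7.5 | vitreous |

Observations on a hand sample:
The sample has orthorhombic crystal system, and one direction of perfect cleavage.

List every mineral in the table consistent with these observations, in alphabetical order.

Barite, Goethite, Sillimanite, Topaz

Orthorhombic crystal system — Goethite, Topaz, Aragonite, Barite, Sillimanite remain.
One direction of perfect cleavage is inconsistent with Aragonite.
The minerals that satisfy all observations are Barite, Goethite, Sillimanite, Topaz.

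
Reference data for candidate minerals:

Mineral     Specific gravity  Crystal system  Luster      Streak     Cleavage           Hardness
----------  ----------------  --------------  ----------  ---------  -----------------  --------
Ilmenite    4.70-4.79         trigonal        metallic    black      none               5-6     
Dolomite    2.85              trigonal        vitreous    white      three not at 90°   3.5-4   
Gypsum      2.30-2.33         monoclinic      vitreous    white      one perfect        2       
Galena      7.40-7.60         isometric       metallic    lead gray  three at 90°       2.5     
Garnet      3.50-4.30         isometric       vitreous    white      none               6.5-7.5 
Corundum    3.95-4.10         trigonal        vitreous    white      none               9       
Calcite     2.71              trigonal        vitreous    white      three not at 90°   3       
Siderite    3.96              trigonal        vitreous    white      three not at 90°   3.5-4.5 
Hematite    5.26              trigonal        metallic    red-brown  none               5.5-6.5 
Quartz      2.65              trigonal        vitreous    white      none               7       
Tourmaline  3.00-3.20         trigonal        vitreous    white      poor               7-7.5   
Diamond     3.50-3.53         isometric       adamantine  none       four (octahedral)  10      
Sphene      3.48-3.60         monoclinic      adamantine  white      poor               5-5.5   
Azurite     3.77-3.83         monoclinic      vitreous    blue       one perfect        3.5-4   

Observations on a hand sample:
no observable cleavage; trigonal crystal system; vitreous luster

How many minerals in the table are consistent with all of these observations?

2

No observable cleavage: only Ilmenite, Garnet, Corundum, Hematite, Quartz remain.
Trigonal crystal system is inconsistent with Garnet.
Vitreous luster rules out Ilmenite, Hematite.
Consistent with every observation: Corundum, Quartz.
That is 2 minerals.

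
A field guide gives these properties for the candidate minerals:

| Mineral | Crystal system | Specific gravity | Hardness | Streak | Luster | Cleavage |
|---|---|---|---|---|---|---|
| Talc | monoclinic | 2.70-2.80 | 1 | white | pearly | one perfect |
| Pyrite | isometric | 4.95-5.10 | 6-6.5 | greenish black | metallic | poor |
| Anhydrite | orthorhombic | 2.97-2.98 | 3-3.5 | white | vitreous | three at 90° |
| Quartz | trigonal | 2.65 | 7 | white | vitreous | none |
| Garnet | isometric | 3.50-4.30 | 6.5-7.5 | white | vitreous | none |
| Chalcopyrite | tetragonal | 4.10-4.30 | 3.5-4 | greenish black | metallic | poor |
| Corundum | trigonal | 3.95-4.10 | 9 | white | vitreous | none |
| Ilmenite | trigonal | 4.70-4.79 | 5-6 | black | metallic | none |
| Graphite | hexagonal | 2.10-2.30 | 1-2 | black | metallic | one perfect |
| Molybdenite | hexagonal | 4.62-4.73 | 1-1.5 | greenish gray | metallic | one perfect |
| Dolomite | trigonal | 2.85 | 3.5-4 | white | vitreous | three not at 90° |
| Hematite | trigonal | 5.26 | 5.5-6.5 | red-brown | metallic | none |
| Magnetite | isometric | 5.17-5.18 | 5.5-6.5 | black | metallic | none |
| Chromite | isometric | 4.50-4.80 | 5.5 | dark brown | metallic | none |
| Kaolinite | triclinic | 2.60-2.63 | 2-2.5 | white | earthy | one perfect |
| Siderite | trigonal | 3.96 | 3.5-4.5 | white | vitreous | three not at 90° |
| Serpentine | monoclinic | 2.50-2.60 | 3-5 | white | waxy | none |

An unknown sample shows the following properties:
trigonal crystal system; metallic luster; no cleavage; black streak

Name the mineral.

Trigonal crystal system — only Quartz, Corundum, Ilmenite, Dolomite, Hematite, Siderite remain.
Metallic luster — narrows the field to Ilmenite, Hematite.
No cleavage — no further eliminations.
Black streak eliminates Hematite.
The only mineral consistent with every observation is Ilmenite.

Ilmenite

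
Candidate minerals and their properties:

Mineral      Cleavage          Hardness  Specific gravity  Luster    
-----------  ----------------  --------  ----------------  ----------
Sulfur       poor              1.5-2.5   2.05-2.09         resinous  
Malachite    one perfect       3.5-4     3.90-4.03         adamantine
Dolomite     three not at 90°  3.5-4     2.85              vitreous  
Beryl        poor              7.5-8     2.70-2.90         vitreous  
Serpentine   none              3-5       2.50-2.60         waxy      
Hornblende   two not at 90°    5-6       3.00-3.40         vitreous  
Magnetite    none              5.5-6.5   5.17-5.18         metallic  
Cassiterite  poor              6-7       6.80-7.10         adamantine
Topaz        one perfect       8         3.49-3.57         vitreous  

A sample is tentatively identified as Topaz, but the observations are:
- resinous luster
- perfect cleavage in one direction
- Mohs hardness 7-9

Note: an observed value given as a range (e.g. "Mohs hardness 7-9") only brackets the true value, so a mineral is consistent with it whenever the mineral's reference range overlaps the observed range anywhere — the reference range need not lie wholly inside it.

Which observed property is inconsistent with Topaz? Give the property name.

Resinous luster: Topaz has vitreous luster — inconsistent.
Perfect cleavage in one direction: Topaz has cleavage one perfect — within range.
Mohs hardness 7-9: Topaz has hardness 8 — within range.
The luster is the one property that does not fit.

luster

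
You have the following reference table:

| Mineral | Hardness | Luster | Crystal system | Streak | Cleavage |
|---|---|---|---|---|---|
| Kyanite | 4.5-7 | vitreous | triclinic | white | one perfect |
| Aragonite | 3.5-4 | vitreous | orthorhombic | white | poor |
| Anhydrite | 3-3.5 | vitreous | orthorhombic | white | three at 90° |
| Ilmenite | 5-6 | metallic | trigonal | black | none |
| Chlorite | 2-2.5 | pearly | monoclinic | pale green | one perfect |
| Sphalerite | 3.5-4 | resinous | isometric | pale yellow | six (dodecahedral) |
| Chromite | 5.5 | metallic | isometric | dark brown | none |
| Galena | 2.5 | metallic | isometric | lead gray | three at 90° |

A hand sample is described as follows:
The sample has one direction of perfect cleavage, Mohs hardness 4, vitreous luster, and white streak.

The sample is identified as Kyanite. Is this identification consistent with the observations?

Inconsistent

One direction of perfect cleavage — matches Kyanite (cleavage one perfect).
Mohs hardness 4 — Kyanite has hardness 4.5-7; which does not match.
Vitreous luster — matches Kyanite (vitreous luster).
White streak — matches Kyanite (white streak).
Kyanite is excluded by the hardness.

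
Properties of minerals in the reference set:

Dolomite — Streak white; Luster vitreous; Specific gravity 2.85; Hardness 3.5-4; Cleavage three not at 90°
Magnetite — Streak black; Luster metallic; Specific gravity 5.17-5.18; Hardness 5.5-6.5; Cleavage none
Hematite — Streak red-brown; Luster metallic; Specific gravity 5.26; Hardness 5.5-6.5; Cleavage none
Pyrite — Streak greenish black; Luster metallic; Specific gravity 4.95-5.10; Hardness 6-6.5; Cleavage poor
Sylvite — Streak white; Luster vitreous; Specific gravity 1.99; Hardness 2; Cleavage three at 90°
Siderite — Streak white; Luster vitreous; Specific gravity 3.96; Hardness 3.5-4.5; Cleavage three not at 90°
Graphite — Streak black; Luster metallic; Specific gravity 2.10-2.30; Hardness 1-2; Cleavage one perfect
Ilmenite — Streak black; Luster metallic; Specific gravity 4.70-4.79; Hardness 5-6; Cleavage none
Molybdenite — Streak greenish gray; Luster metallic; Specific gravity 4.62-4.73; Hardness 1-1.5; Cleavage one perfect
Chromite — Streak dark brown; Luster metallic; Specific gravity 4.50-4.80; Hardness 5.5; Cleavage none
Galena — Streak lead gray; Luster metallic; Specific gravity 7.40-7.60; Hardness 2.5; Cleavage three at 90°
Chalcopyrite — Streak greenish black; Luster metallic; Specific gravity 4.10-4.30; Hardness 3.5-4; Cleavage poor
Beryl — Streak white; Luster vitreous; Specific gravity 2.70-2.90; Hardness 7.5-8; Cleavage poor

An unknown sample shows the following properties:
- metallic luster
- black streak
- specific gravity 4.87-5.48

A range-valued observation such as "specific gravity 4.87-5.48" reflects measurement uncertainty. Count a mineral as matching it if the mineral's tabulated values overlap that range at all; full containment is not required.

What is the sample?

Magnetite

Metallic luster rules out Dolomite, Sylvite, Siderite, Beryl.
Black streak: leaves Magnetite, Graphite, Ilmenite.
Specific gravity 4.87-5.48: Magnetite remains.
Magnetite is the sole remaining match.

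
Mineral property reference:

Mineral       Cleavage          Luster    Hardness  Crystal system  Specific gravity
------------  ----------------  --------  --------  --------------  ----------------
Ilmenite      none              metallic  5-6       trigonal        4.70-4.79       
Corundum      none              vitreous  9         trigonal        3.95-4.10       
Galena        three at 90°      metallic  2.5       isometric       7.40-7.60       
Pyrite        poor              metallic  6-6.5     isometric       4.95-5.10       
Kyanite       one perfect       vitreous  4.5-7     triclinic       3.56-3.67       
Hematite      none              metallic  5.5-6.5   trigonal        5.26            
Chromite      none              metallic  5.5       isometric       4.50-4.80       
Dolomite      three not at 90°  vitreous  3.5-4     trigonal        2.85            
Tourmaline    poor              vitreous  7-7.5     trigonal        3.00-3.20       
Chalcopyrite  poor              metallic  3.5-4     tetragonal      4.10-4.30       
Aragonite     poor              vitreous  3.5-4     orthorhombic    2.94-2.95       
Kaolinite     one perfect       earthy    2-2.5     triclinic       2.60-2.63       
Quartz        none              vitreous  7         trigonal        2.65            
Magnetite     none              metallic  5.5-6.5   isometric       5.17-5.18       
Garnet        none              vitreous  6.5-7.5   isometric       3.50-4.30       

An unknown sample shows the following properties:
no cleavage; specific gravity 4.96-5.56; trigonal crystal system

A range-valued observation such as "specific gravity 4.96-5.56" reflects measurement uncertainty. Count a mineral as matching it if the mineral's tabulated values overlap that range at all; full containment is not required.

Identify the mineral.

Hematite

No cleavage — only Ilmenite, Corundum, Hematite, Chromite, Quartz, Magnetite, Garnet remain.
Specific gravity 4.96-5.56 — Hematite, Magnetite remain.
Trigonal crystal system is inconsistent with Magnetite.
Only Hematite satisfies all observations.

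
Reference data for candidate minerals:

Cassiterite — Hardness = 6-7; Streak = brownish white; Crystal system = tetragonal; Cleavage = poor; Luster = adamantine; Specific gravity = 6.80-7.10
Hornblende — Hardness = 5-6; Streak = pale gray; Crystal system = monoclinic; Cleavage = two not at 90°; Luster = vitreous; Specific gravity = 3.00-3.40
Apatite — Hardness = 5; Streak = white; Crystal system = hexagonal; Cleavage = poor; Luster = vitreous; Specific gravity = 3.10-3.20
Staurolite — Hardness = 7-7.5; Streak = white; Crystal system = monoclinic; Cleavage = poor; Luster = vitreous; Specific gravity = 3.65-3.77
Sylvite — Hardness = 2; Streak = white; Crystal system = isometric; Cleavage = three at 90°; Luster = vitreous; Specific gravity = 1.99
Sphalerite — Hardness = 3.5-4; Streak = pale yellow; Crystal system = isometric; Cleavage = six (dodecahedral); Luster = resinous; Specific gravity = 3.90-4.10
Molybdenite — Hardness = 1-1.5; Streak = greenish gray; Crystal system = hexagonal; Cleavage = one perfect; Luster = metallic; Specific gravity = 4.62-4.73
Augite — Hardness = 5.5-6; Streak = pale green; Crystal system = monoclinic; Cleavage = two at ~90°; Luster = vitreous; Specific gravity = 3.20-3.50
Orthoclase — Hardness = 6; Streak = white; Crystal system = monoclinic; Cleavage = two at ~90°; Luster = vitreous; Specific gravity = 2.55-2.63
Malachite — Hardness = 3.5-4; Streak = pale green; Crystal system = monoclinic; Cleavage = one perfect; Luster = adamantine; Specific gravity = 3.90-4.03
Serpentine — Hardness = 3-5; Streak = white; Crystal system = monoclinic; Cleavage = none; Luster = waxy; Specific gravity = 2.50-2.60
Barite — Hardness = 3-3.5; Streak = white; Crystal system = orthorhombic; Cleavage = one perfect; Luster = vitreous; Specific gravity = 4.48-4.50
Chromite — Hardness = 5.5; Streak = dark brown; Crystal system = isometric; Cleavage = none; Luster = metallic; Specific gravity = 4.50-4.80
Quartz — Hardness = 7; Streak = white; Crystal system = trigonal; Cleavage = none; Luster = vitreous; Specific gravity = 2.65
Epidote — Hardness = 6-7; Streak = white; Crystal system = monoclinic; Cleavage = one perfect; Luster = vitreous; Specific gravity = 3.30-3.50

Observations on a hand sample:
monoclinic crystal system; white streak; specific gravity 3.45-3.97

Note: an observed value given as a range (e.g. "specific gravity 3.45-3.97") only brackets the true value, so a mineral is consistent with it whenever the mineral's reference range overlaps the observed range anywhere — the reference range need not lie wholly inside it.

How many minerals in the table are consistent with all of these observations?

Monoclinic crystal system: only Hornblende, Staurolite, Augite, Orthoclase, Malachite, Serpentine, Epidote remain.
White streak rules out Hornblende, Augite, Malachite.
Specific gravity 3.45-3.97 is inconsistent with Orthoclase, Serpentine.
Consistent with every observation: Epidote, Staurolite.
That is 2 minerals.

2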